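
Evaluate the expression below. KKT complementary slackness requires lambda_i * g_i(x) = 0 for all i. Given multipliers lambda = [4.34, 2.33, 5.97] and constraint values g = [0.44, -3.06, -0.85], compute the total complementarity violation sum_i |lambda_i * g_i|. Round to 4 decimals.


KKT complementary slackness check:
lambda_1 * g_1 = 4.34 * 0.44 = 1.9096
lambda_2 * g_2 = 2.33 * -3.06 = -7.1298
lambda_3 * g_3 = 5.97 * -0.85 = -5.0745
Total violation = 1.9096 + 7.1298 + 5.0745 = 14.1139


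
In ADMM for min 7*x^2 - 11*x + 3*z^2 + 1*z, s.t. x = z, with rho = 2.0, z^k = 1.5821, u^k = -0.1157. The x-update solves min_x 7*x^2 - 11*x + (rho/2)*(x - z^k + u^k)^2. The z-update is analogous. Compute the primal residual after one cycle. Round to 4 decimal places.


ADMM iteration with rho = 2.0, z^k = 1.5821, u^k = -0.1157
Step 1: x-update.
Minimize 7*x^2 - 11*x + (2.0/2)*(x - 1.5821 - 0.1157)^2
FOC: (2*7 + 2.0)*x = 11 + 2.0*(1.5821 + 0.1157)
x^{k+1} = 0.8997
Step 2: z-update.
Minimize 3*z^2 + 1*z + (2.0/2)*(0.8997 - z - 0.1157)^2
FOC: (2*3 + 2.0)*z = -1 + 2.0*(0.8997 - 0.1157)
z^{k+1} = 0.071
Step 3: u-update.
u^{k+1} = -0.1157 + 0.8997 - 0.071 = 0.713
Step 4: Primal residual = |0.8997 - 0.071| = 0.8287


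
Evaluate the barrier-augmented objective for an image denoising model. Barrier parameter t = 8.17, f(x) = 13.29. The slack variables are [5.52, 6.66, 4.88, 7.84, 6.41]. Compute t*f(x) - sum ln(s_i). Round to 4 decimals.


Step 1: Compute log-barrier.
ln values: [1.7084, 1.8961, 1.5851, 2.0592, 1.8579]
phi = -(1.7084 + 1.8961 + 1.5851 + 2.0592 + 1.8579) = -9.1067
Step 2: Compute augmented objective.
t*f(x) = 8.17*13.29 = 108.5793
Total = 108.5793 - 9.1067 = 99.4726


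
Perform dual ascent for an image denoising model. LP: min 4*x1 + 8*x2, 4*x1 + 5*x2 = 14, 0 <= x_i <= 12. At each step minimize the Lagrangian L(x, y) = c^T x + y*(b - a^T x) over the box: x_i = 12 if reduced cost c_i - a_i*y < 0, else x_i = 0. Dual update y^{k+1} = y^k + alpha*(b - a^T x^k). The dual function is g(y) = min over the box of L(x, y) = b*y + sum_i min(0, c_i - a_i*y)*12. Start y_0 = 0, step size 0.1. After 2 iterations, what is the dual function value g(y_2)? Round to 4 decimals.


Dual ascent for LP: min 4*x1 + 8*x2, 4*x1 + 5*x2 = 14, 0 <= x_i <= 12
Step 1: y^k = 0.0, reduced costs: (4.0, 8.0)
  x^k = (0.0, 0.0), subgradient = b - a^T x = 14.0
  y^{k+1} = 0.0 + 0.1*14.0 = 1.4
Step 2: y^k = 1.4, reduced costs: (-1.6, 1.0)
  x^k = (12.0, 0.0), subgradient = b - a^T x = -34.0
  y^{k+1} = 1.4 + 0.1*-34.0 = -2.0
Dual objective at y_2 = -2.0: reduced costs (12.0, 18.0), box minimizer x = (0.0, 0.0)
g(y_2) = b*y + (c1 - a1*y)*x1 + (c2 - a2*y)*x2 = 14*(-2.0) + 12.0*0.0 + 18.0*0.0 = -28.0 + 0.0 + 0.0 = -28.0


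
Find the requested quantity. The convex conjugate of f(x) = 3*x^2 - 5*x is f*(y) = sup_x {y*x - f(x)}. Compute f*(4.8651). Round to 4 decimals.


f*(y) = sup_x {y*x - a*x^2 - b*x} = sup_x {(y-b)*x - a*x^2}
FOC: (y - b) - 2a*x = 0 => x* = (y - b)/(2a)
x* = (4.8651 + 5)/(2*3) = 1.6442
f*(4.8651) = (y-b)^2/(4a) = (4.8651 + 5)^2/(4*3)
= 97.3202/12 = 8.11


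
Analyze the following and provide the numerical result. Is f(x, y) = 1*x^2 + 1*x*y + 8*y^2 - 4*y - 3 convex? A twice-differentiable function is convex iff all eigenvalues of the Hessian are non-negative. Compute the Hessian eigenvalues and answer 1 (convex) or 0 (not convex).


The Hessian of f(x,y) = 1*x^2 + 1*x*y + 8*y^2 - 4*y - 3 is:
H = [[2, 1], [1, 16]]
Trace = 2 + 16 = 18
Determinant = 2*16 - (1)^2 = 31
Discriminant = (18)^2 - 4*31 = 200.0
Eigenvalues: lambda_1 = 1.9289, lambda_2 = 16.0711
The function is convex.

1


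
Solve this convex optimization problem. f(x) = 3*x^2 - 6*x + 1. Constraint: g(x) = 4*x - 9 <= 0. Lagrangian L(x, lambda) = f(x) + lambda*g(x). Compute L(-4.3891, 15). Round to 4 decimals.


Step 1: Evaluate f(x).
f(-4.3891) = 3*(-4.3891)^2 - 6*(-4.3891) + 1 = 85.1272
Step 2: Evaluate g(x).
g(-4.3891) = 4*-4.3891 - 9 = -26.5564
Step 3: Compute Lagrangian.
L = 85.1272 + 15*-26.5564 = -313.2188


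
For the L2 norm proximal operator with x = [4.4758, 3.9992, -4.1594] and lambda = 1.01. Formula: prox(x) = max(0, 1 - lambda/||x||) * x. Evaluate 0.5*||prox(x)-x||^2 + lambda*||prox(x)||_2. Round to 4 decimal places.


Step 1: Compute ||x||.
||x|| = 7.3025
Step 2: Compute scaling factor.
scale = max(0, 1 - 1.01/7.3025) = 0.8617
Step 3: prox(x) = [3.8568, 3.4461, -3.5841]
||prox(x)|| = 6.2925
Step 4: Proximal objective.
0.5*||prox-x||^2 = 0.5101
lambda*||prox|| = 6.3554
Total = 6.8655


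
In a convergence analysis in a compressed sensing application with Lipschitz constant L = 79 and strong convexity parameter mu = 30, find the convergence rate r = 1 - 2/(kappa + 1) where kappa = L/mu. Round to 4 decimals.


Step 1: Compute the condition number.
kappa = L/mu = 79/30 = 2.6333
Step 2: Compute the convergence rate.
r = 1 - 2/(kappa + 1) = 1 - 2*mu/(L + mu) = (L - mu)/(L + mu) = 49/109 = 0.4495


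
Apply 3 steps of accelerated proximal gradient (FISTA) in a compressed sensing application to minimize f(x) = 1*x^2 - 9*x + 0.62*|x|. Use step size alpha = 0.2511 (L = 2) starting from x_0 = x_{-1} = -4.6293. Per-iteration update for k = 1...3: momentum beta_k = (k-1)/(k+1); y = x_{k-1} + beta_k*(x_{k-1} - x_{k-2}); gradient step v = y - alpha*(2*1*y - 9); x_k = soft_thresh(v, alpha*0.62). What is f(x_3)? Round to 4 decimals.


FISTA on f(x) = 1*x^2 - 9*x + 0.62*|x|
L = 2, alpha = 0.2511
Iteration 1: beta = 0.0, y = -4.6293 + 0.0*(-4.6293 + 4.6293) = -4.6293
  grad(y) = -18.2586, v = y - alpha*grad = -0.0446
  prox(v) = soft_thresh(-0.0446, 0.1557) = 0.0
Iteration 2: beta = 0.3333, y = 0.0 + 0.3333*(0.0 + 4.6293) = 1.5431
  grad(y) = -5.9138, v = y - alpha*grad = 3.0281
  prox(v) = soft_thresh(3.0281, 0.1557) = 2.8724
Iteration 3: beta = 0.5, y = 2.8724 + 0.5*(2.8724 - 0.0) = 4.3086
  grad(y) = -0.3829, v = y - alpha*grad = 4.4047
  prox(v) = soft_thresh(4.4047, 0.1557) = 4.249
f(x_3) = 1*4.249^2 - 9*4.249 + 0.62*|4.249| = -17.5526


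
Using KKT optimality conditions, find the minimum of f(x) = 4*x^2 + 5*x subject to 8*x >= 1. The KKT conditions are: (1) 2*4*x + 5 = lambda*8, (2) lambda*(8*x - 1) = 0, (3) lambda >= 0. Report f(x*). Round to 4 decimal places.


Step 1: Try lambda = 0 (constraint inactive).
x_unc = -5/(2*4) = -0.625
Check: 8*-0.625 = -5.0 < 1 -- violated!
Step 2: Constraint must be active: 8*x = 1
x* = 1/8 = 0.125
lambda = (2*4*0.125 + 5)/8 = 0.75
Step 3: Compute optimal value.
f(x*) = 4*0.125^2 + 5*0.125 = 0.6875


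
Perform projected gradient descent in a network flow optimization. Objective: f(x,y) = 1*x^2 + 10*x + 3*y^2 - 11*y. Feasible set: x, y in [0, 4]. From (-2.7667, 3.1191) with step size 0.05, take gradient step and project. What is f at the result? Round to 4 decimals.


Step 1: Compute gradient at (-2.7667, 3.1191).
grad_x = 2*1*-2.7667 + 10 = 4.4666
grad_y = 2*3*3.1191 - 11 = 7.7146
Step 2: Gradient step.
x_raw = -2.7667 - 0.05*4.4666 = -2.99
y_raw = 3.1191 - 0.05*7.7146 = 2.7334
Step 3: Project onto [0, 4].
x_proj = clip(-2.99) = 0.0
y_proj = clip(2.7334) = 2.7334
Step 4: Evaluate f.
f(0.0, 2.7334) = -7.6531


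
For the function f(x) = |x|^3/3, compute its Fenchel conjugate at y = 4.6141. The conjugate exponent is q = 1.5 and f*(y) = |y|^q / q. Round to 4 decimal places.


The conjugate exponent q satisfies 1/p + 1/q = 1.
p = 3, so q = 3/(3 - 1) = 1.5
|y|^q = 4.6141^1.5 = 9.9113
f*(4.6141) = 9.9113 / 1.5 = 6.6075


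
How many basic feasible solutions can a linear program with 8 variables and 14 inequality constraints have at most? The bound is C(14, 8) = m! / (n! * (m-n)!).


Each vertex corresponds to some choice of n active constraints out of m, so the number of vertices is at most C(m, n) = m! / (n!(m-n)!).
m = 14, n = 8
Numerator: 14 * 13 * 12 * 11 * 10 * 9 * 8 * 7
Denominator: 8! = 40320
C(14, 8) = 3003


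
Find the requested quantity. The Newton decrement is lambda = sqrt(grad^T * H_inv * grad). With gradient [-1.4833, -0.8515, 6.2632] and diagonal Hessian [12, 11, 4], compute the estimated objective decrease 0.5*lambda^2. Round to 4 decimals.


Step 1: H is diagonal, so H^(-1) * g = [-0.1236, -0.0774, 1.5658].
Step 2: g^T H^(-1) g = sum_i g_i^2 / H_ii
  = (-1.4833)^2/12 + (-0.8515)^2/11 + (6.2632)^2/4
  = 0.1833 + 0.0659 + 9.8069 = 10.0562
Step 3: Objective decrease = 0.5 * g^T H^(-1) g = 5.0281


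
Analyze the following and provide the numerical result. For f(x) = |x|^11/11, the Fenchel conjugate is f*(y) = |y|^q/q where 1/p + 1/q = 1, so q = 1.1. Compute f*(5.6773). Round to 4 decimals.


The conjugate exponent q satisfies 1/p + 1/q = 1.
p = 11, so q = 11/(11 - 1) = 1.1
|y|^q = 5.6773^1.1 = 6.7539
f*(5.6773) = 6.7539 / 1.1 = 6.1399


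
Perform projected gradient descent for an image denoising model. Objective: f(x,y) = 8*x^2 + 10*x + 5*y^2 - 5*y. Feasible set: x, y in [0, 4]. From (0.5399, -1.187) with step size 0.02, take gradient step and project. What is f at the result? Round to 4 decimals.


Step 1: Compute gradient at (0.5399, -1.187).
grad_x = 2*8*0.5399 + 10 = 18.6384
grad_y = 2*5*-1.187 - 5 = -16.87
Step 2: Gradient step.
x_raw = 0.5399 - 0.02*18.6384 = 0.1671
y_raw = -1.187 - 0.02*-16.87 = -0.8496
Step 3: Project onto [0, 4].
x_proj = clip(0.1671) = 0.1671
y_proj = clip(-0.8496) = 0.0
Step 4: Evaluate f.
f(0.1671, 0.0) = 1.8948


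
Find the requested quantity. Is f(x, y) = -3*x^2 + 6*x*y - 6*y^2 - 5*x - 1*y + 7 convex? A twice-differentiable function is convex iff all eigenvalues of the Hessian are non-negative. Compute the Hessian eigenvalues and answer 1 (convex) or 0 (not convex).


The Hessian of f(x,y) = -3*x^2 + 6*x*y - 6*y^2 - 5*x - 1*y + 7 is:
H = [[-6, 6], [6, -12]]
Trace = -6 - 12 = -18
Determinant = -6*-12 - (6)^2 = 36
Discriminant = (-18)^2 - 4*36 = 180.0
Eigenvalues: lambda_1 = -15.7082, lambda_2 = -2.2918
The function is not convex.

0


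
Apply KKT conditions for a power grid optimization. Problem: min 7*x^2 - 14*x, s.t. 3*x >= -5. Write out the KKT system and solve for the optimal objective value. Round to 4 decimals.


Step 1: Try lambda = 0 (constraint inactive).
Stationarity: 2*7*x - 14 = 0
x* = 14/(2*7) = 1.0
Check constraint: 3*1.0 = 3.0 >= -5 -- satisfied.
Step 2: Compute optimal value.
f(x*) = 7*1.0^2 - 14*1.0 = -7.0


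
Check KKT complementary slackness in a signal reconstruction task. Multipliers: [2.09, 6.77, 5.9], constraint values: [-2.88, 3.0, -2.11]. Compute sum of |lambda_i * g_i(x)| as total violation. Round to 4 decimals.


KKT complementary slackness check:
lambda_1 * g_1 = 2.09 * -2.88 = -6.0192
lambda_2 * g_2 = 6.77 * 3.0 = 20.31
lambda_3 * g_3 = 5.9 * -2.11 = -12.449
Total violation = 6.0192 + 20.31 + 12.449 = 38.7782


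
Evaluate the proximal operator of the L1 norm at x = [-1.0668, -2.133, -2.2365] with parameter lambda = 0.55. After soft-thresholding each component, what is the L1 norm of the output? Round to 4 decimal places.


Soft-thresholding with lambda = 0.55:
prox(-1.0668) = sign(-1.0668)*max(|-1.0668| - 0.55, 0) = -0.5168
prox(-2.133) = sign(-2.133)*max(|-2.133| - 0.55, 0) = -1.583
prox(-2.2365) = sign(-2.2365)*max(|-2.2365| - 0.55, 0) = -1.6865
prox(x) = [-0.5168, -1.583, -1.6865]
||prox(x)||_1 = 0.5168 + 1.583 + 1.6865 = 3.7863


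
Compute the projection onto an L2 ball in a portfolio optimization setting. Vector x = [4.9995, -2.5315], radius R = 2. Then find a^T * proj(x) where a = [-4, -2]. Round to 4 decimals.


Step 1: Compute ||x|| (intermediates to 6 decimals).
||x|| = sqrt(4.9995^2 + (-2.5315)^2) = 5.603882
Step 2: Project.
Since ||x|| > R, scale = R/||x|| = 2/5.603882 = 0.356895, proj(x) = scale * x
proj(x) = [1.784297, -0.90348]
Step 3: Dot product.
a^T * proj(x) = -4*1.784297 - 2*(-0.90348) = -5.3302


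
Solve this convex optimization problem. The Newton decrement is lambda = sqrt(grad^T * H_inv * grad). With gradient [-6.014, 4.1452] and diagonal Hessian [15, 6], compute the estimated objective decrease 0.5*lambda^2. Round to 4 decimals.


Step 1: H is diagonal, so H^(-1) * g = [-0.4009, 0.6909].
Step 2: g^T H^(-1) g = sum_i g_i^2 / H_ii
  = (-6.014)^2/15 + (4.1452)^2/6
  = 2.4112 + 2.8638 = 5.275
Step 3: Objective decrease = 0.5 * g^T H^(-1) g = 2.6375


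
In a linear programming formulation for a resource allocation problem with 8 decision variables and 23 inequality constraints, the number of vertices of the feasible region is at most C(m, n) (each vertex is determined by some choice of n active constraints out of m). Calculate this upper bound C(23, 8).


Each vertex corresponds to some choice of n active constraints out of m, so the number of vertices is at most C(m, n) = m! / (n!(m-n)!).
m = 23, n = 8
Numerator: 23 * 22 * 21 * 20 * 19 * 18 * 17 * 16
Denominator: 8! = 40320
C(23, 8) = 490314


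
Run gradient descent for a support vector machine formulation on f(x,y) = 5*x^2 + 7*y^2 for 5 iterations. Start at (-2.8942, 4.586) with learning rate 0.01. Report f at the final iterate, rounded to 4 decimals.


Gradient descent on f(x,y) = 5*x^2 + 7*y^2.
Starting point: (-2.8942, 4.586), alpha = 0.01
Step 1: grad_x = 2*5*-2.8942 = -28.942, grad_y = 2*7*4.586 = 64.204
  x_1 = -2.8942 - 0.01*-28.942 = -2.6048
  y_1 = 4.586 - 0.01*64.204 = 3.944
Step 2: grad_x = 2*5*-2.6048 = -26.0478, grad_y = 2*7*3.944 = 55.2154
  x_2 = -2.6048 - 0.01*-26.0478 = -2.3443
  y_2 = 3.944 - 0.01*55.2154 = 3.3918
Step 3: grad_x = 2*5*-2.3443 = -23.443, grad_y = 2*7*3.3918 = 47.4853
  x_3 = -2.3443 - 0.01*-23.443 = -2.1099
  y_3 = 3.3918 - 0.01*47.4853 = 2.917
Step 4: grad_x = 2*5*-2.1099 = -21.0987, grad_y = 2*7*2.917 = 40.8373
  x_4 = -2.1099 - 0.01*-21.0987 = -1.8989
  y_4 = 2.917 - 0.01*40.8373 = 2.5086
Step 5: grad_x = 2*5*-1.8989 = -18.9888, grad_y = 2*7*2.5086 = 35.1201
  x_5 = -1.8989 - 0.01*-18.9888 = -1.709
  y_5 = 2.5086 - 0.01*35.1201 = 2.1574
f(-1.709, 2.1574) = 5*(-1.709)^2 + 7*2.1574^2 = 47.1833


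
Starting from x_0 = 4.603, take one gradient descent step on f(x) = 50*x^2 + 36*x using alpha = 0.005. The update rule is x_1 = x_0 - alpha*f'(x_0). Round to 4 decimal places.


We compute the gradient at x_0 and apply the update.
f'(x) = 100*x + 36
f'(4.603) = 100*4.603 + 36 = 496.3
x_1 = 4.603 - 0.005*496.3 = 2.1215


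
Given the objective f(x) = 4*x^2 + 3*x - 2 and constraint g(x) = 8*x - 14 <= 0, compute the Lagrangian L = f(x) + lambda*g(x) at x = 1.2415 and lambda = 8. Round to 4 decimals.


Step 1: Evaluate f(x).
f(1.2415) = 4*1.2415^2 + 3*1.2415 - 2 = 7.8898
Step 2: Evaluate g(x).
g(1.2415) = 8*1.2415 - 14 = -4.068
Step 3: Compute Lagrangian.
L = 7.8898 + 8*-4.068 = -24.6542


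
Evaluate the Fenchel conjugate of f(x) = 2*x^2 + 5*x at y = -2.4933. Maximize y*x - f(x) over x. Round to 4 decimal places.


f*(y) = sup_x {y*x - a*x^2 - b*x} = sup_x {(y-b)*x - a*x^2}
FOC: (y - b) - 2a*x = 0 => x* = (y - b)/(2a)
x* = (-2.4933 - 5)/(2*2) = -1.8733
f*(-2.4933) = (y-b)^2/(4a) = (-2.4933 - 5)^2/(4*2)
= 56.1495/8 = 7.0187


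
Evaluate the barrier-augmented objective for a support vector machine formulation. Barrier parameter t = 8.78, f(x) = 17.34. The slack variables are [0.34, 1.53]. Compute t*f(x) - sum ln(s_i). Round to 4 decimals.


Step 1: Compute log-barrier.
ln values: [-1.0788, 0.4253]
phi = -(-1.0788 + 0.4253) = 0.6535
Step 2: Compute augmented objective.
t*f(x) = 8.78*17.34 = 152.2452
Total = 152.2452 + 0.6535 = 152.8987


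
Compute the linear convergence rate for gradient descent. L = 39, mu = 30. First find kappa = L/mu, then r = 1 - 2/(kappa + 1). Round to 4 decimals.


Step 1: Compute the condition number.
kappa = L/mu = 39/30 = 1.3
Step 2: Compute the convergence rate.
r = 1 - 2/(kappa + 1) = 1 - 2*mu/(L + mu) = (L - mu)/(L + mu) = 9/69 = 0.1304


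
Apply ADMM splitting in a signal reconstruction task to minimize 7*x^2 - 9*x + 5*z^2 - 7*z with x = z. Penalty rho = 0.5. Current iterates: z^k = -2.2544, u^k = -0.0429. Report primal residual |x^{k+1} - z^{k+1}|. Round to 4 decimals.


ADMM iteration with rho = 0.5, z^k = -2.2544, u^k = -0.0429
Step 1: x-update.
Minimize 7*x^2 - 9*x + (0.5/2)*(x + 2.2544 - 0.0429)^2
FOC: (2*7 + 0.5)*x = 9 + 0.5*(-2.2544 + 0.0429)
x^{k+1} = 0.5444
Step 2: z-update.
Minimize 5*z^2 - 7*z + (0.5/2)*(0.5444 - z - 0.0429)^2
FOC: (2*5 + 0.5)*z = 7 + 0.5*(0.5444 - 0.0429)
z^{k+1} = 0.6905
Step 3: u-update.
u^{k+1} = -0.0429 + 0.5444 - 0.6905 = -0.189
Step 4: Primal residual = |0.5444 - 0.6905| = 0.1461


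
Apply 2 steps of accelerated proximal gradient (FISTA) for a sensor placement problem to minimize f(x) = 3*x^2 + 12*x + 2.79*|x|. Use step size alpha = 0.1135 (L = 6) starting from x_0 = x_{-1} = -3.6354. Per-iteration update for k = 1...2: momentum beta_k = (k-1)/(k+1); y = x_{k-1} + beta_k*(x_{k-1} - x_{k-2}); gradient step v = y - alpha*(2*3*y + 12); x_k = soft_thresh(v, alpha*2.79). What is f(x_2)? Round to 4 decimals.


FISTA on f(x) = 3*x^2 + 12*x + 2.79*|x|
L = 6, alpha = 0.1135
Iteration 1: beta = 0.0, y = -3.6354 + 0.0*(-3.6354 + 3.6354) = -3.6354
  grad(y) = -9.8124, v = y - alpha*grad = -2.5217
  prox(v) = soft_thresh(-2.5217, 0.3167) = -2.205
Iteration 2: beta = 0.3333, y = -2.205 + 0.3333*(-2.205 + 3.6354) = -1.7282
  grad(y) = 1.6306, v = y - alpha*grad = -1.9133
  prox(v) = soft_thresh(-1.9133, 0.3167) = -1.5966
f(x_2) = 3*(-1.5966)^2 + 12*(-1.5966) + 2.79*|-1.5966| = -7.0573


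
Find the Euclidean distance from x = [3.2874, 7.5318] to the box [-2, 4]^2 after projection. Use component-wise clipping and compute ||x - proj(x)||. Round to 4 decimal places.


Project each component onto [-2, 4].
clip(3.2874) = 3.2874, clip(7.5318) = 4.0
Projection = [3.2874, 4.0]
Squared diffs: [0.0, 12.4736]
Distance = sqrt(12.4736) = 3.5318


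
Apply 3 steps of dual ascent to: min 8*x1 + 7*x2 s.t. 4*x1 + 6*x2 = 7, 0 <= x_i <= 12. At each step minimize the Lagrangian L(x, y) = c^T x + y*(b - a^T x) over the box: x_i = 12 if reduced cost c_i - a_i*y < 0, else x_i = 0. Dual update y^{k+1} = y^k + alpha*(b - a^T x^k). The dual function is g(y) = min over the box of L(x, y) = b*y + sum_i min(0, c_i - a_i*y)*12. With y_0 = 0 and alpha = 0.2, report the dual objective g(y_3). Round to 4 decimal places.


Dual ascent for LP: min 8*x1 + 7*x2, 4*x1 + 6*x2 = 7, 0 <= x_i <= 12
Step 1: y^k = 0.0, reduced costs: (8.0, 7.0)
  x^k = (0.0, 0.0), subgradient = b - a^T x = 7.0
  y^{k+1} = 0.0 + 0.2*7.0 = 1.4
Step 2: y^k = 1.4, reduced costs: (2.4, -1.4)
  x^k = (0.0, 12.0), subgradient = b - a^T x = -65.0
  y^{k+1} = 1.4 + 0.2*-65.0 = -11.6
Step 3: y^k = -11.6, reduced costs: (54.4, 76.6)
  x^k = (0.0, 0.0), subgradient = b - a^T x = 7.0
  y^{k+1} = -11.6 + 0.2*7.0 = -10.2
Dual objective at y_3 = -10.2: reduced costs (48.8, 68.2), box minimizer x = (0.0, 0.0)
g(y_3) = b*y + (c1 - a1*y)*x1 + (c2 - a2*y)*x2 = 7*(-10.2) + 48.8*0.0 + 68.2*0.0 = -71.4 + 0.0 + 0.0 = -71.4


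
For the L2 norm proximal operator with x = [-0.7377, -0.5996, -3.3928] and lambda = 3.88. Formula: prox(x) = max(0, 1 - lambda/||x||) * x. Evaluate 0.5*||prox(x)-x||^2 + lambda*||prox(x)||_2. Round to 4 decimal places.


Step 1: Compute ||x||.
||x|| = 3.5235
Step 2: Compute scaling factor.
scale = max(0, 1 - 3.88/3.5235) = 0.0
Step 3: prox(x) = [-0.0, -0.0, -0.0]
||prox(x)|| = 0.0
Step 4: Proximal objective.
0.5*||prox-x||^2 = 6.2074
lambda*||prox|| = 0.0
Total = 6.2074


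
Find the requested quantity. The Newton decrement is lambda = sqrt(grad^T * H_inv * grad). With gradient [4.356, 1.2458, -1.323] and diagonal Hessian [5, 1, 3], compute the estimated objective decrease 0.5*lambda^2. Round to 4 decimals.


Step 1: H is diagonal, so H^(-1) * g = [0.8712, 1.2458, -0.441].
Step 2: g^T H^(-1) g = sum_i g_i^2 / H_ii
  = (4.356)^2/5 + (1.2458)^2/1 + (-1.323)^2/3
  = 3.7949 + 1.552 + 0.5834 = 5.9304
Step 3: Objective decrease = 0.5 * g^T H^(-1) g = 2.9652


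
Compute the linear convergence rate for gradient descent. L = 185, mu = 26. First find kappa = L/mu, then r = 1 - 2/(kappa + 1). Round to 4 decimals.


Step 1: Compute the condition number.
kappa = L/mu = 185/26 = 7.1154
Step 2: Compute the convergence rate.
r = 1 - 2/(kappa + 1) = 1 - 2*mu/(L + mu) = (L - mu)/(L + mu) = 159/211 = 0.7536


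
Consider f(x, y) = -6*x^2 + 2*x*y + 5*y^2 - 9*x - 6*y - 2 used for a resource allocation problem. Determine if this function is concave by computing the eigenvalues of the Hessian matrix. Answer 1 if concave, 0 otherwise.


The Hessian of f(x,y) = -6*x^2 + 2*x*y + 5*y^2 - 9*x - 6*y - 2 is:
H = [[-12, 2], [2, 10]]
Trace = -12 + 10 = -2
Determinant = -12*10 - (2)^2 = -124
Discriminant = (-2)^2 - 4*-124 = 500.0
Eigenvalues: lambda_1 = -12.1803, lambda_2 = 10.1803
The function is not concave.

0


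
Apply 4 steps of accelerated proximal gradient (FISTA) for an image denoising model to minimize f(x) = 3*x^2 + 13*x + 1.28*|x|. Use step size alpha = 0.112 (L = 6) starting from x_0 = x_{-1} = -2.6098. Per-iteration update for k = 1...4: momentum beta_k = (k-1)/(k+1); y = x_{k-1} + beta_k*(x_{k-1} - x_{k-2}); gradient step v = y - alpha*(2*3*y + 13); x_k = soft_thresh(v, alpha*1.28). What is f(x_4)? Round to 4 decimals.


FISTA on f(x) = 3*x^2 + 13*x + 1.28*|x|
L = 6, alpha = 0.112
Iteration 1: beta = 0.0, y = -2.6098 + 0.0*(-2.6098 + 2.6098) = -2.6098
  grad(y) = -2.6588, v = y - alpha*grad = -2.312
  prox(v) = soft_thresh(-2.312, 0.1434) = -2.1687
Iteration 2: beta = 0.3333, y = -2.1687 + 0.3333*(-2.1687 + 2.6098) = -2.0216
  grad(y) = 0.8704, v = y - alpha*grad = -2.1191
  prox(v) = soft_thresh(-2.1191, 0.1434) = -1.9757
Iteration 3: beta = 0.5, y = -1.9757 + 0.5*(-1.9757 + 2.1687) = -1.8793
  grad(y) = 1.7244, v = y - alpha*grad = -2.0724
  prox(v) = soft_thresh(-2.0724, 0.1434) = -1.929
Iteration 4: beta = 0.6, y = -1.929 + 0.6*(-1.929 + 1.9757) = -1.901
  grad(y) = 1.5938, v = y - alpha*grad = -2.0795
  prox(v) = soft_thresh(-2.0795, 0.1434) = -1.9362
f(x_4) = 3*(-1.9362)^2 + 13*(-1.9362) + 1.28*|-1.9362| = -11.4457


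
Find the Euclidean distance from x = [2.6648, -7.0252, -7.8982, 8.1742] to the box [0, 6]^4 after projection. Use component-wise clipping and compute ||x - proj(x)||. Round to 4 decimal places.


Project each component onto [0, 6].
clip(2.6648) = 2.6648, clip(-7.0252) = 0.0, clip(-7.8982) = 0.0, clip(8.1742) = 6.0
Projection = [2.6648, 0.0, 0.0, 6.0]
Squared diffs: [0.0, 49.3534, 62.3816, 4.7271]
Distance = sqrt(116.4621) = 10.7918


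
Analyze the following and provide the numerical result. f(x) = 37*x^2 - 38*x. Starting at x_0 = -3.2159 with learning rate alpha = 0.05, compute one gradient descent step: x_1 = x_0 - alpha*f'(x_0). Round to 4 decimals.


We compute the gradient at x_0 and apply the update.
f'(x) = 74*x - 38
f'(-3.2159) = 74*-3.2159 - 38 = -275.9766
x_1 = -3.2159 - 0.05*-275.9766 = 10.5829


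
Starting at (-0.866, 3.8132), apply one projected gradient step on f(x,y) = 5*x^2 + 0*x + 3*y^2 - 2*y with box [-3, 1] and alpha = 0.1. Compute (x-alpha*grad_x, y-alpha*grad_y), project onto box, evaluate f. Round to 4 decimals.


Step 1: Compute gradient at (-0.866, 3.8132).
grad_x = 2*5*-0.866 + 0 = -8.66
grad_y = 2*3*3.8132 - 2 = 20.8792
Step 2: Gradient step.
x_raw = -0.866 - 0.1*-8.66 = 0.0
y_raw = 3.8132 - 0.1*20.8792 = 1.7253
Step 3: Project onto [-3, 1].
x_proj = clip(0.0) = 0.0
y_proj = clip(1.7253) = 1.0
Step 4: Evaluate f.
f(0.0, 1.0) = 1.0


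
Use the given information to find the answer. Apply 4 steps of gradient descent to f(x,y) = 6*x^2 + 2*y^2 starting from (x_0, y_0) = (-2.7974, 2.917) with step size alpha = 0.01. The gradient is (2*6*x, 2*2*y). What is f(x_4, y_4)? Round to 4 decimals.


Gradient descent on f(x,y) = 6*x^2 + 2*y^2.
Starting point: (-2.7974, 2.917), alpha = 0.01
Step 1: grad_x = 2*6*-2.7974 = -33.5688, grad_y = 2*2*2.917 = 11.668
  x_1 = -2.7974 - 0.01*-33.5688 = -2.4617
  y_1 = 2.917 - 0.01*11.668 = 2.8003
Step 2: grad_x = 2*6*-2.4617 = -29.5405, grad_y = 2*2*2.8003 = 11.2013
  x_2 = -2.4617 - 0.01*-29.5405 = -2.1663
  y_2 = 2.8003 - 0.01*11.2013 = 2.6883
Step 3: grad_x = 2*6*-2.1663 = -25.9957, grad_y = 2*2*2.6883 = 10.7532
  x_3 = -2.1663 - 0.01*-25.9957 = -1.9063
  y_3 = 2.6883 - 0.01*10.7532 = 2.5808
Step 4: grad_x = 2*6*-1.9063 = -22.8762, grad_y = 2*2*2.5808 = 10.3231
  x_4 = -1.9063 - 0.01*-22.8762 = -1.6776
  y_4 = 2.5808 - 0.01*10.3231 = 2.4775
f(-1.6776, 2.4775) = 6*(-1.6776)^2 + 2*2.4775^2 = 29.1623


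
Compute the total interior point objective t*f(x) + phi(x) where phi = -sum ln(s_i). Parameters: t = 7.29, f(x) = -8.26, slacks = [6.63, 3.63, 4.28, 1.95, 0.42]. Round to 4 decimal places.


Step 1: Compute log-barrier.
ln values: [1.8916, 1.2892, 1.454, 0.6678, -0.8675]
phi = -(1.8916 + 1.2892 + 1.454 + 0.6678 - 0.8675) = -4.4351
Step 2: Compute augmented objective.
t*f(x) = 7.29*-8.26 = -60.2154
Total = -60.2154 - 4.4351 = -64.6505


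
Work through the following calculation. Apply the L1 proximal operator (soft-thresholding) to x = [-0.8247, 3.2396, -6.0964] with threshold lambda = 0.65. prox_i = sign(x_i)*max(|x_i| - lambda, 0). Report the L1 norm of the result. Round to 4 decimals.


Soft-thresholding with lambda = 0.65:
prox(-0.8247) = sign(-0.8247)*max(|-0.8247| - 0.65, 0) = -0.1747
prox(3.2396) = sign(3.2396)*max(|3.2396| - 0.65, 0) = 2.5896
prox(-6.0964) = sign(-6.0964)*max(|-6.0964| - 0.65, 0) = -5.4464
prox(x) = [-0.1747, 2.5896, -5.4464]
||prox(x)||_1 = 0.1747 + 2.5896 + 5.4464 = 8.2107


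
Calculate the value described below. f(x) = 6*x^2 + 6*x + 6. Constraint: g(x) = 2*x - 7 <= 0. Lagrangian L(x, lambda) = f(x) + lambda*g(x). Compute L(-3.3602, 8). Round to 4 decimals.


Step 1: Evaluate f(x).
f(-3.3602) = 6*(-3.3602)^2 + 6*(-3.3602) + 6 = 53.5845
Step 2: Evaluate g(x).
g(-3.3602) = 2*-3.3602 - 7 = -13.7204
Step 3: Compute Lagrangian.
L = 53.5845 + 8*-13.7204 = -56.1787


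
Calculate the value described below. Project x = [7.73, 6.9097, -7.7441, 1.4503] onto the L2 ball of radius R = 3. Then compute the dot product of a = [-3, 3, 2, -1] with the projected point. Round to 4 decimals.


Step 1: Compute ||x|| (intermediates to 6 decimals).
||x|| = sqrt(7.73^2 + 6.9097^2 + (-7.7441)^2 + 1.4503^2) = 13.021955
Step 2: Project.
Since ||x|| > R, scale = R/||x|| = 3/13.021955 = 0.23038, proj(x) = scale * x
proj(x) = [1.780837, 1.591857, -1.784086, 0.33412]
Step 3: Dot product.
a^T * proj(x) = -3*1.780837 + 3*1.591857 + 2*(-1.784086) - 1*0.33412 = -4.4692


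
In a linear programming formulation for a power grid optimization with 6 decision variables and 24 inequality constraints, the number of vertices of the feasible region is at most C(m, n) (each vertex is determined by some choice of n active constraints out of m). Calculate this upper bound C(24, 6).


Each vertex corresponds to some choice of n active constraints out of m, so the number of vertices is at most C(m, n) = m! / (n!(m-n)!).
m = 24, n = 6
Numerator: 24 * 23 * 22 * 21 * 20 * 19
Denominator: 6! = 720
C(24, 6) = 134596


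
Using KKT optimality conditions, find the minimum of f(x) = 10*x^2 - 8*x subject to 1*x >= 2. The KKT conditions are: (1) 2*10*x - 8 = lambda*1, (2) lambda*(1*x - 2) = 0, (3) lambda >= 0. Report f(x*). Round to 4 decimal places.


Step 1: Try lambda = 0 (constraint inactive).
x_unc = 8/(2*10) = 0.4
Check: 1*0.4 = 0.4 < 2 -- violated!
Step 2: Constraint must be active: 1*x = 2
x* = 2/1 = 2.0
lambda = (2*10*2.0 - 8)/1 = 32.0
Step 3: Compute optimal value.
f(x*) = 10*2.0^2 - 8*2.0 = 24.0


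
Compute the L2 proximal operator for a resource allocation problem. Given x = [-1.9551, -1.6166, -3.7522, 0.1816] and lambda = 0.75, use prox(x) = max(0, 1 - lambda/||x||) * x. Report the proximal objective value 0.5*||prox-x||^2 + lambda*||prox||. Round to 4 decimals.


Step 1: Compute ||x||.
||x|| = 4.533
Step 2: Compute scaling factor.
scale = max(0, 1 - 0.75/4.533) = 0.8345
Step 3: prox(x) = [-1.6316, -1.3491, -3.1314, 0.1516]
||prox(x)|| = 3.783
Step 4: Proximal objective.
0.5*||prox-x||^2 = 0.2813
lambda*||prox|| = 2.8373
Total = 3.1185


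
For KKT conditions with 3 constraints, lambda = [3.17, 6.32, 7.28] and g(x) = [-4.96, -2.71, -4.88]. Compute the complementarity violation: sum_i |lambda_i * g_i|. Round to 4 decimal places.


KKT complementary slackness check:
lambda_1 * g_1 = 3.17 * -4.96 = -15.7232
lambda_2 * g_2 = 6.32 * -2.71 = -17.1272
lambda_3 * g_3 = 7.28 * -4.88 = -35.5264
Total violation = 15.7232 + 17.1272 + 35.5264 = 68.3768


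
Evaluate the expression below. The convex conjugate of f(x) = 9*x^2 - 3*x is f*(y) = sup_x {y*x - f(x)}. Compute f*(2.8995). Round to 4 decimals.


f*(y) = sup_x {y*x - a*x^2 - b*x} = sup_x {(y-b)*x - a*x^2}
FOC: (y - b) - 2a*x = 0 => x* = (y - b)/(2a)
x* = (2.8995 + 3)/(2*9) = 0.3278
f*(2.8995) = (y-b)^2/(4a) = (2.8995 + 3)^2/(4*9)
= 34.8041/36 = 0.9668


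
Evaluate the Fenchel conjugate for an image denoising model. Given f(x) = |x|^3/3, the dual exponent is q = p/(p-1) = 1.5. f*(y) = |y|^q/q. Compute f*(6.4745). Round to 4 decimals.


The conjugate exponent q satisfies 1/p + 1/q = 1.
p = 3, so q = 3/(3 - 1) = 1.5
|y|^q = 6.4745^1.5 = 16.4744
f*(6.4745) = 16.4744 / 1.5 = 10.9829


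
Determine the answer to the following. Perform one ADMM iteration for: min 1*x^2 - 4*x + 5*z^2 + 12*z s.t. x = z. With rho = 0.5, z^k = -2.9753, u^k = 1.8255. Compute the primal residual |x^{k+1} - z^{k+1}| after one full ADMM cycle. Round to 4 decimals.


ADMM iteration with rho = 0.5, z^k = -2.9753, u^k = 1.8255
Step 1: x-update.
Minimize 1*x^2 - 4*x + (0.5/2)*(x + 2.9753 + 1.8255)^2
FOC: (2*1 + 0.5)*x = 4 + 0.5*(-2.9753 - 1.8255)
x^{k+1} = 0.6398
Step 2: z-update.
Minimize 5*z^2 + 12*z + (0.5/2)*(0.6398 - z + 1.8255)^2
FOC: (2*5 + 0.5)*z = -12 + 0.5*(0.6398 + 1.8255)
z^{k+1} = -1.0255
Step 3: u-update.
u^{k+1} = 1.8255 + 0.6398 + 1.0255 = 3.4908
Step 4: Primal residual = |0.6398 + 1.0255| = 1.6653


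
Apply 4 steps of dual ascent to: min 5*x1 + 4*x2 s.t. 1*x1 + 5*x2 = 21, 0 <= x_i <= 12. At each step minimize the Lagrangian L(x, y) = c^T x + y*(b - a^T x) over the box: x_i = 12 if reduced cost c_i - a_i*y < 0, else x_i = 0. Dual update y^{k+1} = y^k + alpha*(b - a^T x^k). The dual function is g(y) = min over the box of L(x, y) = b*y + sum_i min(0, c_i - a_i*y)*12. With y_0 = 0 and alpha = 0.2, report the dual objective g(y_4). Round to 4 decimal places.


Dual ascent for LP: min 5*x1 + 4*x2, 1*x1 + 5*x2 = 21, 0 <= x_i <= 12
Step 1: y^k = 0.0, reduced costs: (5.0, 4.0)
  x^k = (0.0, 0.0), subgradient = b - a^T x = 21.0
  y^{k+1} = 0.0 + 0.2*21.0 = 4.2
Step 2: y^k = 4.2, reduced costs: (0.8, -17.0)
  x^k = (0.0, 12.0), subgradient = b - a^T x = -39.0
  y^{k+1} = 4.2 + 0.2*-39.0 = -3.6
Step 3: y^k = -3.6, reduced costs: (8.6, 22.0)
  x^k = (0.0, 0.0), subgradient = b - a^T x = 21.0
  y^{k+1} = -3.6 + 0.2*21.0 = 0.6
Step 4: y^k = 0.6, reduced costs: (4.4, 1.0)
  x^k = (0.0, 0.0), subgradient = b - a^T x = 21.0
  y^{k+1} = 0.6 + 0.2*21.0 = 4.8
Dual objective at y_4 = 4.8: reduced costs (0.2, -20.0), box minimizer x = (0.0, 12.0)
g(y_4) = b*y + (c1 - a1*y)*x1 + (c2 - a2*y)*x2 = 21*4.8 + 0.2*0.0 + (-20.0)*12.0 = 100.8 + 0.0 - 240.0 = -139.2


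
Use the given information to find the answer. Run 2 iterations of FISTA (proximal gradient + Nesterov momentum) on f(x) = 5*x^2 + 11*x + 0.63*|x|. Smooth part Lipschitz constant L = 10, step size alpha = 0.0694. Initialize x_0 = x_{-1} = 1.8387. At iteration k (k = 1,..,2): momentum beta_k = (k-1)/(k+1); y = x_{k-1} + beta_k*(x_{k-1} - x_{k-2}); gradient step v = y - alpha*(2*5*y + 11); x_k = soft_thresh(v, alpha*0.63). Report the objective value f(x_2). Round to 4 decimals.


FISTA on f(x) = 5*x^2 + 11*x + 0.63*|x|
L = 10, alpha = 0.0694
Iteration 1: beta = 0.0, y = 1.8387 + 0.0*(1.8387 - 1.8387) = 1.8387
  grad(y) = 29.387, v = y - alpha*grad = -0.2008
  prox(v) = soft_thresh(-0.2008, 0.0437) = -0.157
Iteration 2: beta = 0.3333, y = -0.157 + 0.3333*(-0.157 - 1.8387) = -0.8223
  grad(y) = 2.7772, v = y - alpha*grad = -1.015
  prox(v) = soft_thresh(-1.015, 0.0437) = -0.9713
f(x_2) = 5*(-0.9713)^2 + 11*(-0.9713) + 0.63*|-0.9713| = -5.3553


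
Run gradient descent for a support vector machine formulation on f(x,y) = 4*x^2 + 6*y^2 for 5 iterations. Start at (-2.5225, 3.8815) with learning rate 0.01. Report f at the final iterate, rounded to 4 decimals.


Gradient descent on f(x,y) = 4*x^2 + 6*y^2.
Starting point: (-2.5225, 3.8815), alpha = 0.01
Step 1: grad_x = 2*4*-2.5225 = -20.18, grad_y = 2*6*3.8815 = 46.578
  x_1 = -2.5225 - 0.01*-20.18 = -2.3207
  y_1 = 3.8815 - 0.01*46.578 = 3.4157
Step 2: grad_x = 2*4*-2.3207 = -18.5656, grad_y = 2*6*3.4157 = 40.9886
  x_2 = -2.3207 - 0.01*-18.5656 = -2.135
  y_2 = 3.4157 - 0.01*40.9886 = 3.0058
Step 3: grad_x = 2*4*-2.135 = -17.0804, grad_y = 2*6*3.0058 = 36.07
  x_3 = -2.135 - 0.01*-17.0804 = -1.9642
  y_3 = 3.0058 - 0.01*36.07 = 2.6451
Step 4: grad_x = 2*4*-1.9642 = -15.7139, grad_y = 2*6*2.6451 = 31.7416
  x_4 = -1.9642 - 0.01*-15.7139 = -1.8071
  y_4 = 2.6451 - 0.01*31.7416 = 2.3277
Step 5: grad_x = 2*4*-1.8071 = -14.4568, grad_y = 2*6*2.3277 = 27.9326
  x_5 = -1.8071 - 0.01*-14.4568 = -1.6625
  y_5 = 2.3277 - 0.01*27.9326 = 2.0484
f(-1.6625, 2.0484) = 4*(-1.6625)^2 + 6*2.0484^2 = 36.2315


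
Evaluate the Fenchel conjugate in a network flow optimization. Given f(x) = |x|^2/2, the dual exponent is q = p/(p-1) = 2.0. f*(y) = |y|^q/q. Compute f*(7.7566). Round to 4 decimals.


The conjugate exponent q satisfies 1/p + 1/q = 1.
p = 2, so q = 2/(2 - 1) = 2.0
|y|^q = 7.7566^2.0 = 60.1648
f*(7.7566) = 60.1648 / 2.0 = 30.0824


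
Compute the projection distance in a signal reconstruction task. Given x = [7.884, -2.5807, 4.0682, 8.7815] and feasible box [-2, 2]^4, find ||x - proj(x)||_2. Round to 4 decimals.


Project each component onto [-2, 2].
clip(7.884) = 2.0, clip(-2.5807) = -2.0, clip(4.0682) = 2.0, clip(8.7815) = 2.0
Projection = [2.0, -2.0, 2.0, 2.0]
Squared diffs: [34.6215, 0.3372, 4.2775, 45.9887]
Distance = sqrt(85.2249) = 9.2317


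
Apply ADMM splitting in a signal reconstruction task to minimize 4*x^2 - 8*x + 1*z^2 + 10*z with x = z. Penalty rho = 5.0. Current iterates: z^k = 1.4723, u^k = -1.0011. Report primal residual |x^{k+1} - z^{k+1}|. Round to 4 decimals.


ADMM iteration with rho = 5.0, z^k = 1.4723, u^k = -1.0011
Step 1: x-update.
Minimize 4*x^2 - 8*x + (5.0/2)*(x - 1.4723 - 1.0011)^2
FOC: (2*4 + 5.0)*x = 8 + 5.0*(1.4723 + 1.0011)
x^{k+1} = 1.5667
Step 2: z-update.
Minimize 1*z^2 + 10*z + (5.0/2)*(1.5667 - z - 1.0011)^2
FOC: (2*1 + 5.0)*z = -10 + 5.0*(1.5667 - 1.0011)
z^{k+1} = -1.0246
Step 3: u-update.
u^{k+1} = -1.0011 + 1.5667 + 1.0246 = 1.5902
Step 4: Primal residual = |1.5667 + 1.0246| = 2.5913


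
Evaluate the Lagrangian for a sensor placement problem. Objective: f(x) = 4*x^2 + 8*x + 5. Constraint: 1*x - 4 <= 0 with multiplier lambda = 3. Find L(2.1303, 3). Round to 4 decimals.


Step 1: Evaluate f(x).
f(2.1303) = 4*2.1303^2 + 8*2.1303 + 5 = 40.1951
Step 2: Evaluate g(x).
g(2.1303) = 1*2.1303 - 4 = -1.8697
Step 3: Compute Lagrangian.
L = 40.1951 + 3*-1.8697 = 34.586


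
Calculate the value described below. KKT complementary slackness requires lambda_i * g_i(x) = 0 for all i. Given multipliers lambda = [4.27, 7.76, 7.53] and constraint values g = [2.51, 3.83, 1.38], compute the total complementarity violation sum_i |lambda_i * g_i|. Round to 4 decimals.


KKT complementary slackness check:
lambda_1 * g_1 = 4.27 * 2.51 = 10.7177
lambda_2 * g_2 = 7.76 * 3.83 = 29.7208
lambda_3 * g_3 = 7.53 * 1.38 = 10.3914
Total violation = 10.7177 + 29.7208 + 10.3914 = 50.8299


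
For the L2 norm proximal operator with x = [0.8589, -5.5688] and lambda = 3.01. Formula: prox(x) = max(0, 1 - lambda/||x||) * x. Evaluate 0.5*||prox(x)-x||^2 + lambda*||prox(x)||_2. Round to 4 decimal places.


Step 1: Compute ||x||.
||x|| = 5.6346
Step 2: Compute scaling factor.
scale = max(0, 1 - 3.01/5.6346) = 0.4658
Step 3: prox(x) = [0.4001, -2.594]
||prox(x)|| = 2.6246
Step 4: Proximal objective.
0.5*||prox-x||^2 = 4.5301
lambda*||prox|| = 7.9
Total = 12.4302


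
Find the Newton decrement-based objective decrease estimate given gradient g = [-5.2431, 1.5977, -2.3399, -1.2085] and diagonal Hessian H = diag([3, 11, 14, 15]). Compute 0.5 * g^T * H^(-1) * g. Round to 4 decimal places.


Step 1: H is diagonal, so H^(-1) * g = [-1.7477, 0.1452, -0.1671, -0.0806].
Step 2: g^T H^(-1) g = sum_i g_i^2 / H_ii
  = (-5.2431)^2/3 + (1.5977)^2/11 + (-2.3399)^2/14 + (-1.2085)^2/15
  = 9.1634 + 0.2321 + 0.3911 + 0.0974 = 9.8839
Step 3: Objective decrease = 0.5 * g^T H^(-1) g = 4.9419


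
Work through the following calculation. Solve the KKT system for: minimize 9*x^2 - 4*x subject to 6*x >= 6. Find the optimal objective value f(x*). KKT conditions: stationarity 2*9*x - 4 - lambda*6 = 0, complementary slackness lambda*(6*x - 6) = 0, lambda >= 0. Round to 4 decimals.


Step 1: Try lambda = 0 (constraint inactive).
x_unc = 4/(2*9) = 0.2222
Check: 6*0.2222 = 1.3332 < 6 -- violated!
Step 2: Constraint must be active: 6*x = 6
x* = 6/6 = 1.0
lambda = (2*9*1.0 - 4)/6 = 2.3333
Step 3: Compute optimal value.
f(x*) = 9*1.0^2 - 4*1.0 = 5.0


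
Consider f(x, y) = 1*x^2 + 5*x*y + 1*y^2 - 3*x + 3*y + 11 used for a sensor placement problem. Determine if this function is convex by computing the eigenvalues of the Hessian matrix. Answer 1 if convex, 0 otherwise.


The Hessian of f(x,y) = 1*x^2 + 5*x*y + 1*y^2 - 3*x + 3*y + 11 is:
H = [[2, 5], [5, 2]]
Trace = 2 + 2 = 4
Determinant = 2*2 - (5)^2 = -21
Discriminant = (4)^2 - 4*-21 = 100.0
Eigenvalues: lambda_1 = -3.0, lambda_2 = 7.0
The function is not convex.

0


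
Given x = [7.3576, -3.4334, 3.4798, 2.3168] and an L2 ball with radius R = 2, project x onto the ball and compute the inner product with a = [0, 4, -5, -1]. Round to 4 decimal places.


Step 1: Compute ||x|| (intermediates to 6 decimals).
||x|| = sqrt(7.3576^2 + (-3.4334)^2 + 3.4798^2 + 2.3168^2) = 9.13231
Step 2: Project.
Since ||x|| > R, scale = R/||x|| = 2/9.13231 = 0.219003, proj(x) = scale * x
proj(x) = [1.611336, -0.751925, 0.762087, 0.507386]
Step 3: Dot product.
a^T * proj(x) = 0*1.611336 + 4*(-0.751925) - 5*0.762087 - 1*0.507386 = -7.3255


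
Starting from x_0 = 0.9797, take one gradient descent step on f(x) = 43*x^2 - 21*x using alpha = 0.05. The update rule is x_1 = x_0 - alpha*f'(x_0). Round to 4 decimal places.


We compute the gradient at x_0 and apply the update.
f'(x) = 86*x - 21
f'(0.9797) = 86*0.9797 - 21 = 63.2542
x_1 = 0.9797 - 0.05*63.2542 = -2.183


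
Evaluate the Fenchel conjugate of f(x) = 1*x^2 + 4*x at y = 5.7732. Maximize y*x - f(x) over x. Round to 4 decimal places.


f*(y) = sup_x {y*x - a*x^2 - b*x} = sup_x {(y-b)*x - a*x^2}
FOC: (y - b) - 2a*x = 0 => x* = (y - b)/(2a)
x* = (5.7732 - 4)/(2*1) = 0.8866
f*(5.7732) = (y-b)^2/(4a) = (5.7732 - 4)^2/(4*1)
= 3.1442/4 = 0.7861


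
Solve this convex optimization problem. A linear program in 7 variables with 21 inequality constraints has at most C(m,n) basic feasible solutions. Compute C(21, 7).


Each vertex corresponds to some choice of n active constraints out of m, so the number of vertices is at most C(m, n) = m! / (n!(m-n)!).
m = 21, n = 7
Numerator: 21 * 20 * 19 * 18 * 17 * 16 * 15
Denominator: 7! = 5040
C(21, 7) = 116280


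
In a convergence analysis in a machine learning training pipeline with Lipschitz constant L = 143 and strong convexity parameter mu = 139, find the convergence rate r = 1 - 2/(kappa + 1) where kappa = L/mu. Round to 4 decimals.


Step 1: Compute the condition number.
kappa = L/mu = 143/139 = 1.0288
Step 2: Compute the convergence rate.
r = 1 - 2/(kappa + 1) = 1 - 2*mu/(L + mu) = (L - mu)/(L + mu) = 4/282 = 0.0142


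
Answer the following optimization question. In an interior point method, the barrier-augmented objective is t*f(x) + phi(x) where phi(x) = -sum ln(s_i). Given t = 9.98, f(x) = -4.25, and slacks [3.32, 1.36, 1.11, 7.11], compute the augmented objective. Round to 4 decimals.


Step 1: Compute log-barrier.
ln values: [1.2, 0.3075, 0.1044, 1.9615]
phi = -(1.2 + 0.3075 + 0.1044 + 1.9615) = -3.5733
Step 2: Compute augmented objective.
t*f(x) = 9.98*-4.25 = -42.415
Total = -42.415 - 3.5733 = -45.9883


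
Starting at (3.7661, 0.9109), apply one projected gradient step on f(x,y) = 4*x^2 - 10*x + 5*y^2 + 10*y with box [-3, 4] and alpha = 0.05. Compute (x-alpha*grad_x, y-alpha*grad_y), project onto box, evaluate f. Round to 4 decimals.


Step 1: Compute gradient at (3.7661, 0.9109).
grad_x = 2*4*3.7661 - 10 = 20.1288
grad_y = 2*5*0.9109 + 10 = 19.109
Step 2: Gradient step.
x_raw = 3.7661 - 0.05*20.1288 = 2.7597
y_raw = 0.9109 - 0.05*19.109 = -0.0446
Step 3: Project onto [-3, 4].
x_proj = clip(2.7597) = 2.7597
y_proj = clip(-0.0446) = -0.0446
Step 4: Evaluate f.
f(2.7597, -0.0446) = 2.4307
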